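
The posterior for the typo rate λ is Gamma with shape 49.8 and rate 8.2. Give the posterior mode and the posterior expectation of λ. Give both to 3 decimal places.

MAP = 5.951; posterior mean = 6.073

Mode = (α−1)/β = 48.8/8.2 = 5.951.
Mean = α/β = 49.8/8.2 = 6.073.
The mean is pulled above the mode by the posterior's right skew.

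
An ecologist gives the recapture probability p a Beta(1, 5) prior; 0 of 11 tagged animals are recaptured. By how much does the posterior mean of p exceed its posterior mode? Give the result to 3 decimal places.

Posterior: Beta(1+0, 5+11) = Beta(1, 16).
Since α = 1 ≤ 1 and β > 1, the Beta density is monotone decreasing on [0,1]; the mode is at 0.
Mean = 1/(1+16) = 0.059.
Difference = 0.059 − 0.000 = 0.059.
Right-skewed posterior ⇒ mode < mean.

0.059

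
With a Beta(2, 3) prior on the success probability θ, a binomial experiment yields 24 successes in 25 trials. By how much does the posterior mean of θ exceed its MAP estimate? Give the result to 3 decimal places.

-0.026

Posterior: Beta(2+24, 3+1) = Beta(26, 4).
Mode = (26−1)/(26+4−2) = 25/28 = 0.893.
Mean = 26/(26+4) = 26/30 = 0.867.
Difference = 0.867 − 0.893 = -0.026.
Mode > mean: the posterior has a left tail.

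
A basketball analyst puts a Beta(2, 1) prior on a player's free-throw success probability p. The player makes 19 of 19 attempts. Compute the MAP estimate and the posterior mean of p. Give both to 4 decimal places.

MAP: 1.0000. Posterior mean: 0.9545.

Posterior: Beta(2+19, 1+0) = Beta(21, 1).
Since β = 1 ≤ 1 and α > 1, the Beta density is monotone increasing on [0,1]; the mode is at 1.
Mean = 21/(21+1) = 0.9545.
Left-skewed posterior ⇒ mean < mode.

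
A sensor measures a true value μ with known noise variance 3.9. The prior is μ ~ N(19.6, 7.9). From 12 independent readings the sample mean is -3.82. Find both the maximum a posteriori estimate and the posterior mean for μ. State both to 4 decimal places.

μ_MAP = -2.8946, E[μ|data] = -2.8946

Posterior for μ is Normal. Precision-weighted mean: (1/7.9·19.6 + 12/3.9·-3.82) / (1/7.9 + 12/3.9) = -2.8946.
A Normal posterior is symmetric, so mode = mean.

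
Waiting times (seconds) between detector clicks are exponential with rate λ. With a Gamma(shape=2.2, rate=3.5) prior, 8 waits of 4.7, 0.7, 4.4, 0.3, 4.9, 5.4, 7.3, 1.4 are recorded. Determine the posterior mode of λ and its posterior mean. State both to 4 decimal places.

MAP = 0.2822; posterior mean = 0.3129

Σ times = 29.1. Posterior: Gamma(shape = 2.2+8 = 10.2, rate = 3.5+29.1 = 32.6).
Mode = (α−1)/β = 9.2/32.6 = 0.2822.
Mean = α/β = 10.2/32.6 = 0.3129.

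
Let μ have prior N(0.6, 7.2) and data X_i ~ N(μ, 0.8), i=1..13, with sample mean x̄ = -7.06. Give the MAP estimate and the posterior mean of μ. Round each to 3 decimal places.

Posterior for μ is Normal. Precision-weighted mean: (1/7.2·0.6 + 13/0.8·-7.06) / (1/7.2 + 13/0.8) = -6.995.
A Normal posterior is symmetric, so mode = mean.

μ_MAP = -6.995, E[μ|data] = -6.995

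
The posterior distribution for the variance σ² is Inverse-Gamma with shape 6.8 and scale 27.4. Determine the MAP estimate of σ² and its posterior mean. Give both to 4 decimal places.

MAP: 3.5128. Posterior mean: 4.7241.

Mode = β/(α+1) = 27.4/7.8 = 3.5128.
Mean = β/(α−1) = 27.4/5.8 = 4.7241.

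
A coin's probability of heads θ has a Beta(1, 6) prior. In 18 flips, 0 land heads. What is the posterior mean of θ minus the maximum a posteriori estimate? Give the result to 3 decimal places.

Posterior: Beta(1+0, 6+18) = Beta(1, 24).
Since α = 1 ≤ 1 and β > 1, the Beta density is monotone decreasing on [0,1]; the mode is at 0.
Mean = 1/(1+24) = 0.040.
Difference = 0.040 − 0.000 = 0.040.
Right-skewed posterior ⇒ mode < mean.

0.040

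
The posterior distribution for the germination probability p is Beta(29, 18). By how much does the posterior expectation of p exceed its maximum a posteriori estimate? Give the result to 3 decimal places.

-0.005

Mode = (29−1)/(29+18−2) = 28/45 = 0.622.
Mean = 29/(29+18) = 29/47 = 0.617.
Difference = 0.617 − 0.622 = -0.005.
Mode > mean: the posterior has a left tail.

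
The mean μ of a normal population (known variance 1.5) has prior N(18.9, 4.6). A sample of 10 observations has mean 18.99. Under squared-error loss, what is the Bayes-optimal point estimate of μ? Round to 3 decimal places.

Posterior for μ is Normal. Precision-weighted mean: (1/4.6·18.9 + 10/1.5·18.99) / (1/4.6 + 10/1.5) = 18.987.
A Normal posterior is symmetric, so mode = mean.
Squared-error loss ⇒ the optimal estimator is the posterior mean.

18.987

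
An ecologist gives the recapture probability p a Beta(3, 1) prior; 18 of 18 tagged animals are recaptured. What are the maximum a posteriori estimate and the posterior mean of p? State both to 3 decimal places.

p_MAP = 1.000, E[p|data] = 0.955

Posterior: Beta(3+18, 1+0) = Beta(21, 1).
Since β = 1 ≤ 1 and α > 1, the Beta density is monotone increasing on [0,1]; the mode is at 1.
Mean = 21/(21+1) = 0.955.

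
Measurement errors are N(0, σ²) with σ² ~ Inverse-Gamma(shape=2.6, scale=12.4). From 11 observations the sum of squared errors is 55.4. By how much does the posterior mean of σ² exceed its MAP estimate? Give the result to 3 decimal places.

Posterior: Inverse-Gamma(shape = 2.6+11/2 = 8.1, scale = 12.4+55.4/2 = 40.1).
Mode = β/(α+1) = 40.1/9.1 = 4.407.
Mean = β/(α−1) = 40.1/7.1 = 5.648.
Difference = 5.648 − 4.407 = 1.241.

1.241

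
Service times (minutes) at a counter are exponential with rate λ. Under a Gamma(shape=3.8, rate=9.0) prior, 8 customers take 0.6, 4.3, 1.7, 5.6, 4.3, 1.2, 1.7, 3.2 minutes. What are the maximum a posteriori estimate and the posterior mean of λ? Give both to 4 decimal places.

Σ times = 22.6. Posterior: Gamma(shape = 3.8+8 = 11.8, rate = 9.0+22.6 = 31.6).
Mode = (α−1)/β = 10.8/31.6 = 0.3418.
Mean = α/β = 11.8/31.6 = 0.3734.
Right-skewed posterior ⇒ mode < mean.

MAP = 0.3418, posterior mean = 0.3734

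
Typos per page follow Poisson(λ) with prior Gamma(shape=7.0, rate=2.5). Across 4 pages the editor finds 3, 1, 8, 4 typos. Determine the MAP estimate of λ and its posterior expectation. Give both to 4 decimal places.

λ_MAP = 3.3846, E[λ|data] = 3.5385

Σ counts = 16. Posterior: Gamma(shape = 7.0+16 = 23.0, rate = 2.5+4 = 6.5).
Mode = (α−1)/β = 22.0/6.5 = 3.3846.
Mean = α/β = 23.0/6.5 = 3.5385.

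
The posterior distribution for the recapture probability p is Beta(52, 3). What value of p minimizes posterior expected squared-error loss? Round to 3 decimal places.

Mode = (52−1)/(52+3−2) = 51/53 = 0.962.
Mean = 52/(52+3) = 52/55 = 0.945.
Squared-error loss ⇒ the optimal estimator is the posterior mean.

0.945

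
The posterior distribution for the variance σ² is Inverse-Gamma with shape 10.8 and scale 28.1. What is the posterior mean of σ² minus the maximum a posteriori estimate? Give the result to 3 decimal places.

Mode = β/(α+1) = 28.1/11.8 = 2.381.
Mean = β/(α−1) = 28.1/9.8 = 2.867.
Difference = 2.867 − 2.381 = 0.486.

0.486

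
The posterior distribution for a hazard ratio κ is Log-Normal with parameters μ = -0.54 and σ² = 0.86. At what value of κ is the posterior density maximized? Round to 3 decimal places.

Mode = exp(μ − σ²) = exp(-1.40) = 0.247.
Mean = exp(μ + σ²/2) = exp(-0.110) = 0.896.
This is the posterior mode — the MAP estimate.

0.247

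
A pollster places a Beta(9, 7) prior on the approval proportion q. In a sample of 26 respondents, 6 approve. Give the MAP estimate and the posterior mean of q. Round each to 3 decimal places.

MAP = 0.350; posterior mean = 0.357

Posterior: Beta(9+6, 7+20) = Beta(15, 27).
Mode = (15−1)/(15+27−2) = 14/40 = 0.350.
Mean = 15/(15+27) = 15/42 = 0.357.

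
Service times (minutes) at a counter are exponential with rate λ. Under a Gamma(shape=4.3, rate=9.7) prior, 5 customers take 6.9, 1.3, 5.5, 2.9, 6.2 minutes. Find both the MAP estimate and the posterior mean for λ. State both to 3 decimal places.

λ_MAP = 0.255, E[λ|data] = 0.286

Σ times = 22.8. Posterior: Gamma(shape = 4.3+5 = 9.3, rate = 9.7+22.8 = 32.5).
Mode = (α−1)/β = 8.3/32.5 = 0.255.
Mean = α/β = 9.3/32.5 = 0.286.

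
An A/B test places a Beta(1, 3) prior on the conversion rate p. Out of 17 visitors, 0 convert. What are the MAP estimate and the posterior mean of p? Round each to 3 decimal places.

Posterior: Beta(1+0, 3+17) = Beta(1, 20).
Since α = 1 ≤ 1 and β > 1, the Beta density is monotone decreasing on [0,1]; the mode is at 0.
Mean = 1/(1+20) = 0.048.
Mean > mode: the posterior has a right tail.

p_MAP = 0.000, E[p|data] = 0.048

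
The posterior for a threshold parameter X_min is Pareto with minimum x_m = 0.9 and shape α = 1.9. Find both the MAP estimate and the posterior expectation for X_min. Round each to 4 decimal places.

MAP = 0.9000, posterior mean = 1.9000

The Pareto density is strictly decreasing on [x_m, ∞), so the mode is x_m = 0.9000.
Mean = α·x_m/(α−1) = 1.9·0.9/0.9 = 1.9000.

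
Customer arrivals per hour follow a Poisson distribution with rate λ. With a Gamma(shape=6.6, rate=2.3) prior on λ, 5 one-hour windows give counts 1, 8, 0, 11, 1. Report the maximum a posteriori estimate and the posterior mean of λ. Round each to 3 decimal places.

Σ counts = 21. Posterior: Gamma(shape = 6.6+21 = 27.6, rate = 2.3+5 = 7.3).
Mode = (α−1)/β = 26.6/7.3 = 3.644.
Mean = α/β = 27.6/7.3 = 3.781.
The mean is pulled above the mode by the posterior's right skew.

MAP = 3.644, posterior mean = 3.781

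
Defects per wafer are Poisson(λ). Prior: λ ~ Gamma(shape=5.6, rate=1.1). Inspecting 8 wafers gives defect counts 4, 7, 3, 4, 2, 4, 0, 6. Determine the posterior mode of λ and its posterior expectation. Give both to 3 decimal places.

Σ counts = 30. Posterior: Gamma(shape = 5.6+30 = 35.6, rate = 1.1+8 = 9.1).
Mode = (α−1)/β = 34.6/9.1 = 3.802.
Mean = α/β = 35.6/9.1 = 3.912.
The mean is pulled above the mode by the posterior's right skew.

MAP = 3.802; posterior mean = 3.912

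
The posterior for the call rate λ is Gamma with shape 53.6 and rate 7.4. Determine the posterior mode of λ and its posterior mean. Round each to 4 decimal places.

Mode = (α−1)/β = 52.6/7.4 = 7.1081.
Mean = α/β = 53.6/7.4 = 7.2432.

MAP: 7.1081. Posterior mean: 7.2432.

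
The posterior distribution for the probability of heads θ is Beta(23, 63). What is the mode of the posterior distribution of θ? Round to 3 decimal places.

0.262

Mode = (23−1)/(23+63−2) = 22/84 = 0.262.
Mean = 23/(23+63) = 23/86 = 0.267.
This is the posterior mode — the MAP estimate.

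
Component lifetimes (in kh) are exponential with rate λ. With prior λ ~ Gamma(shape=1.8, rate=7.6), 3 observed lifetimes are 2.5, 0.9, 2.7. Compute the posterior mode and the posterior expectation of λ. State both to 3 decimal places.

MAP = 0.277, posterior mean = 0.350

Σ times = 6.1. Posterior: Gamma(shape = 1.8+3 = 4.8, rate = 7.6+6.1 = 13.7).
Mode = (α−1)/β = 3.8/13.7 = 0.277.
Mean = α/β = 4.8/13.7 = 0.350.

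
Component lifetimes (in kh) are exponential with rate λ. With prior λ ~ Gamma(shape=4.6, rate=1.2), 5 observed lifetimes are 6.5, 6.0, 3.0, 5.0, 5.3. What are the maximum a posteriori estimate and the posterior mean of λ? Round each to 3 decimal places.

maximum a posteriori estimate = 0.319, posterior mean = 0.356

Σ times = 25.8. Posterior: Gamma(shape = 4.6+5 = 9.6, rate = 1.2+25.8 = 27.0).
Mode = (α−1)/β = 8.6/27.0 = 0.319.
Mean = α/β = 9.6/27.0 = 0.356.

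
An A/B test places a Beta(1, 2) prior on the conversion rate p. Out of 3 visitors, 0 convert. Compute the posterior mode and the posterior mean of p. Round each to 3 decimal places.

MAP = 0.000; posterior mean = 0.167

Posterior: Beta(1+0, 2+3) = Beta(1, 5).
Since α = 1 ≤ 1 and β > 1, the Beta density is monotone decreasing on [0,1]; the mode is at 0.
Mean = 1/(1+5) = 0.167.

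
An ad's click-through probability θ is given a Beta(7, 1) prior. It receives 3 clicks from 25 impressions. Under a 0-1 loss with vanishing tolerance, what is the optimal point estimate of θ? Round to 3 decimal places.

0.290

Posterior: Beta(7+3, 1+22) = Beta(10, 23).
Mode = (10−1)/(10+23−2) = 9/31 = 0.290.
Mean = 10/(10+23) = 10/33 = 0.303.
This is the posterior mode — the MAP estimate.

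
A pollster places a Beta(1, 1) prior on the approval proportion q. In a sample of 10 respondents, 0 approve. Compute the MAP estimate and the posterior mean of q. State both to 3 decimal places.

Posterior: Beta(1+0, 1+10) = Beta(1, 11).
Since α = 1 ≤ 1 and β > 1, the Beta density is monotone decreasing on [0,1]; the mode is at 0.
Mean = 1/(1+11) = 0.083.

MAP = 0.000; posterior mean = 0.083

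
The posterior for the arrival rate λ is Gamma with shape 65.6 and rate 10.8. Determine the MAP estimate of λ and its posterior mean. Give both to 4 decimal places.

Mode = (α−1)/β = 64.6/10.8 = 5.9815.
Mean = α/β = 65.6/10.8 = 6.0741.
Right-skewed posterior ⇒ mode < mean.

MAP = 5.9815; posterior mean = 6.0741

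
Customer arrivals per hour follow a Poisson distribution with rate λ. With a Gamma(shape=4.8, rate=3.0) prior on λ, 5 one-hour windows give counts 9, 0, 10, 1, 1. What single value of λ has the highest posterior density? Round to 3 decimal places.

3.100

Σ counts = 21. Posterior: Gamma(shape = 4.8+21 = 25.8, rate = 3.0+5 = 8.0).
Mode = (α−1)/β = 24.8/8.0 = 3.100.
Mean = α/β = 25.8/8.0 = 3.225.
This is the posterior mode — the MAP estimate.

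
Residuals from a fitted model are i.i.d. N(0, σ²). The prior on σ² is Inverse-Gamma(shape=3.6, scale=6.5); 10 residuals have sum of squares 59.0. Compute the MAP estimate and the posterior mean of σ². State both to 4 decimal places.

Posterior: Inverse-Gamma(shape = 3.6+10/2 = 8.6, scale = 6.5+59.0/2 = 36.0).
Mode = β/(α+1) = 36.0/9.6 = 3.7500.
Mean = β/(α−1) = 36.0/7.6 = 4.7368.
The mean is pulled above the mode by the posterior's right skew.

MAP = 3.7500; posterior mean = 4.7368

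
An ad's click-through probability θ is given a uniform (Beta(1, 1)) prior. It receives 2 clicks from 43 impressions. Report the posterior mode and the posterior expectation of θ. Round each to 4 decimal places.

Posterior: Beta(1+2, 1+41) = Beta(3, 42).
Mode = (3−1)/(3+42−2) = 2/43 = 0.0465.
Mean = 3/(3+42) = 3/45 = 0.0667.
The posterior is right-skewed, so the mean exceeds the mode.

θ_MAP = 0.0465, E[θ|data] = 0.0667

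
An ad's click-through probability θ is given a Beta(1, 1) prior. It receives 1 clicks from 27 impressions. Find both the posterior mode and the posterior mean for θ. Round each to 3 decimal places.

MAP = 0.037, posterior mean = 0.069

Posterior: Beta(1+1, 1+26) = Beta(2, 27).
Mode = (2−1)/(2+27−2) = 1/27 = 0.037.
With a flat prior the MAP equals the MLE, 1/27.
Mean = 2/(2+27) = 2/29 = 0.069.
Mean > mode: the posterior has a right tail.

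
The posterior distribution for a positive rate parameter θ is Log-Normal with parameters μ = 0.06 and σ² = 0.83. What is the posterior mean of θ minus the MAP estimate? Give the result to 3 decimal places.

Mode = exp(μ − σ²) = exp(-0.77) = 0.463.
Mean = exp(μ + σ²/2) = exp(0.475) = 1.608.
Difference = 1.608 − 0.463 = 1.145.

1.145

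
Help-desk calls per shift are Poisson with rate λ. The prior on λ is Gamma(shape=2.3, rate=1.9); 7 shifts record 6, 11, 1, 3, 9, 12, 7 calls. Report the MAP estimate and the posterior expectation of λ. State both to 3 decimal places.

MAP = 5.652, posterior mean = 5.764

Σ counts = 49. Posterior: Gamma(shape = 2.3+49 = 51.3, rate = 1.9+7 = 8.9).
Mode = (α−1)/β = 50.3/8.9 = 5.652.
Mean = α/β = 51.3/8.9 = 5.764.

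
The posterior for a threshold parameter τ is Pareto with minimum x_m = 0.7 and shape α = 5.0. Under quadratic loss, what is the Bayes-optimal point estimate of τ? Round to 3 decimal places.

0.875

The Pareto density is strictly decreasing on [x_m, ∞), so the mode is x_m = 0.700.
Mean = α·x_m/(α−1) = 5.0·0.7/4.0 = 0.875.
Quadratic loss ⇒ the optimal estimator is the posterior mean.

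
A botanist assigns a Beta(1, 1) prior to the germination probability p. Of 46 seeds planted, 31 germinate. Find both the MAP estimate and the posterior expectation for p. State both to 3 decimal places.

Posterior: Beta(1+31, 1+15) = Beta(32, 16).
Mode = (32−1)/(32+16−2) = 31/46 = 0.674.
With a flat prior the MAP equals the MLE, 31/46.
Mean = 32/(32+16) = 32/48 = 0.667.
Left-skewed posterior ⇒ mean < mode.

MAP = 0.674; posterior mean = 0.667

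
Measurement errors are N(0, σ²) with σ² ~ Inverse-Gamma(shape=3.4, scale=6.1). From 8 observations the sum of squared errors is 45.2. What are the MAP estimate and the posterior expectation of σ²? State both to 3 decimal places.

Posterior: Inverse-Gamma(shape = 3.4+8/2 = 7.4, scale = 6.1+45.2/2 = 28.7).
Mode = β/(α+1) = 28.7/8.4 = 3.417.
Mean = β/(α−1) = 28.7/6.4 = 4.484.

MAP: 3.417. Posterior mean: 4.484.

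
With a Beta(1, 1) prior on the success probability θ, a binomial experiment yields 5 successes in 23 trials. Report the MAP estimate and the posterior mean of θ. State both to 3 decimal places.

Posterior: Beta(1+5, 1+18) = Beta(6, 19).
Mode = (6−1)/(6+19−2) = 5/23 = 0.217.
With a flat prior the MAP equals the MLE, 5/23.
Mean = 6/(6+19) = 6/25 = 0.240.

MAP = 0.217; posterior mean = 0.240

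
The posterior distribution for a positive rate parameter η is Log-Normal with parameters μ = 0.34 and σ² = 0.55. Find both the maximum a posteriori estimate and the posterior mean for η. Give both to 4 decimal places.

η_MAP = 0.8106, E[η|data] = 1.8497

Mode = exp(μ − σ²) = exp(-0.21) = 0.8106.
Mean = exp(μ + σ²/2) = exp(0.615) = 1.8497.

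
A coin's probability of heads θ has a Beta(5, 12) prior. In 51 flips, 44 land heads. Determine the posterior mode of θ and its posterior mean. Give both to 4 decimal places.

θ_MAP = 0.7273, E[θ|data] = 0.7206

Posterior: Beta(5+44, 12+7) = Beta(49, 19).
Mode = (49−1)/(49+19−2) = 48/66 = 0.7273.
Mean = 49/(49+19) = 49/68 = 0.7206.
The posterior is left-skewed, so the mode exceeds the mean.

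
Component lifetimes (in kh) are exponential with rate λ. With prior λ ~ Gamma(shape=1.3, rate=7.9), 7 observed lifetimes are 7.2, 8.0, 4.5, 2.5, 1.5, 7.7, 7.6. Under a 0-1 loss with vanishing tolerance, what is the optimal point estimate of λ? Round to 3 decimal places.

Σ times = 39.0. Posterior: Gamma(shape = 1.3+7 = 8.3, rate = 7.9+39.0 = 46.9).
Mode = (α−1)/β = 7.3/46.9 = 0.156.
Mean = α/β = 8.3/46.9 = 0.177.
This is the posterior mode — the MAP estimate.

0.156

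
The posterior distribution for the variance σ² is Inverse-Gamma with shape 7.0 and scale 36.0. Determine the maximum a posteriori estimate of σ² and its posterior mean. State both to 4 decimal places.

Mode = β/(α+1) = 36.0/8.0 = 4.5000.
Mean = β/(α−1) = 36.0/6.0 = 6.0000.
The posterior is right-skewed, so the mean exceeds the mode.

σ²_MAP = 4.5000, E[σ²|data] = 6.0000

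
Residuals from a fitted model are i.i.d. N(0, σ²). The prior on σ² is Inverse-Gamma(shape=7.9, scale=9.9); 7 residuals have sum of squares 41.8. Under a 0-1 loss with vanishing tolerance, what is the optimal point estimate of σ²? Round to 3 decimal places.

Posterior: Inverse-Gamma(shape = 7.9+7/2 = 11.4, scale = 9.9+41.8/2 = 30.8).
Mode = β/(α+1) = 30.8/12.4 = 2.484.
Mean = β/(α−1) = 30.8/10.4 = 2.962.
This is the posterior mode — the MAP estimate.

2.484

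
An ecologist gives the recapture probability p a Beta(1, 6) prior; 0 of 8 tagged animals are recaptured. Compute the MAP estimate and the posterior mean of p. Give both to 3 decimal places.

Posterior: Beta(1+0, 6+8) = Beta(1, 14).
Since α = 1 ≤ 1 and β > 1, the Beta density is monotone decreasing on [0,1]; the mode is at 0.
Mean = 1/(1+14) = 0.067.

MAP: 0.000. Posterior mean: 0.067.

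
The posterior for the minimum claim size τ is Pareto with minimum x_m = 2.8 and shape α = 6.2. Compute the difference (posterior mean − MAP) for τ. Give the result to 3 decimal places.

The Pareto density is strictly decreasing on [x_m, ∞), so the mode is x_m = 2.800.
Mean = α·x_m/(α−1) = 6.2·2.8/5.2 = 3.338.
Difference = 3.338 − 2.800 = 0.538.

0.538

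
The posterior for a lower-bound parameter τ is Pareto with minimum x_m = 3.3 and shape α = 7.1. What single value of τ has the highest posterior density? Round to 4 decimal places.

The Pareto density is strictly decreasing on [x_m, ∞), so the mode is x_m = 3.3000.
Mean = α·x_m/(α−1) = 7.1·3.3/6.1 = 3.8410.
This is the posterior mode — the MAP estimate.

3.3000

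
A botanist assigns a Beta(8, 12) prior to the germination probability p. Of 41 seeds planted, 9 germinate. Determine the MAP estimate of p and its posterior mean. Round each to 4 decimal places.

MAP estimate = 0.2712, posterior mean = 0.2787

Posterior: Beta(8+9, 12+32) = Beta(17, 44).
Mode = (17−1)/(17+44−2) = 16/59 = 0.2712.
Mean = 17/(17+44) = 17/61 = 0.2787.
Mean > mode: the posterior has a right tail.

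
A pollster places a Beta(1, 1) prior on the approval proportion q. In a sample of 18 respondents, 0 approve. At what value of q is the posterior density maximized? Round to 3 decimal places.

Posterior: Beta(1+0, 1+18) = Beta(1, 19).
Since α = 1 ≤ 1 and β > 1, the Beta density is monotone decreasing on [0,1]; the mode is at 0.
Mean = 1/(1+19) = 0.050.
This is the posterior mode — the MAP estimate.

0.000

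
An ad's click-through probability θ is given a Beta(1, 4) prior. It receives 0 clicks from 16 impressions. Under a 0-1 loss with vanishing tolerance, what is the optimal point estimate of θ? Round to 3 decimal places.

Posterior: Beta(1+0, 4+16) = Beta(1, 20).
Since α = 1 ≤ 1 and β > 1, the Beta density is monotone decreasing on [0,1]; the mode is at 0.
Mean = 1/(1+20) = 0.048.
This is the posterior mode — the MAP estimate.

0.000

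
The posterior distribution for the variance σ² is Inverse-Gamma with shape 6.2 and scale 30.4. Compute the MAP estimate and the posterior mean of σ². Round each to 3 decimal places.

MAP = 4.222; posterior mean = 5.846

Mode = β/(α+1) = 30.4/7.2 = 4.222.
Mean = β/(α−1) = 30.4/5.2 = 5.846.
Mean > mode: the posterior has a right tail.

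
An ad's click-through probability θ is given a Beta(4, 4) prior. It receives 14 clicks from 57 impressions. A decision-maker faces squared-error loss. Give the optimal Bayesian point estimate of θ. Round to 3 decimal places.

Posterior: Beta(4+14, 4+43) = Beta(18, 47).
Mode = (18−1)/(18+47−2) = 17/63 = 0.270.
Mean = 18/(18+47) = 18/65 = 0.277.
Squared-error loss ⇒ the optimal estimator is the posterior mean.

0.277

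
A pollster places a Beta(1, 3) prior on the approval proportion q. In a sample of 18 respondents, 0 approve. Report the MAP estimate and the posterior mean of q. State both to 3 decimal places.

MAP = 0.000; posterior mean = 0.045

Posterior: Beta(1+0, 3+18) = Beta(1, 21).
Since α = 1 ≤ 1 and β > 1, the Beta density is monotone decreasing on [0,1]; the mode is at 0.
Mean = 1/(1+21) = 0.045.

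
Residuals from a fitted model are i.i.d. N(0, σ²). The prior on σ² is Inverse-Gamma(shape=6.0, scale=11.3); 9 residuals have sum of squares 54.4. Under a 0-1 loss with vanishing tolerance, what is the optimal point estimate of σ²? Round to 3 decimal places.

Posterior: Inverse-Gamma(shape = 6.0+9/2 = 10.5, scale = 11.3+54.4/2 = 38.5).
Mode = β/(α+1) = 38.5/11.5 = 3.348.
Mean = β/(α−1) = 38.5/9.5 = 4.053.
This is the posterior mode — the MAP estimate.

3.348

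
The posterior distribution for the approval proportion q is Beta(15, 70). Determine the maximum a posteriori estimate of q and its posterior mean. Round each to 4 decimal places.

Mode = (15−1)/(15+70−2) = 14/83 = 0.1687.
Mean = 15/(15+70) = 15/85 = 0.1765.

MAP: 0.1687. Posterior mean: 0.1765.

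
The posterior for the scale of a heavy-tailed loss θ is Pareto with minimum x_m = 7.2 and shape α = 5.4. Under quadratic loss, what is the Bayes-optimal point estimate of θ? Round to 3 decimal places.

8.836

The Pareto density is strictly decreasing on [x_m, ∞), so the mode is x_m = 7.200.
Mean = α·x_m/(α−1) = 5.4·7.2/4.4 = 8.836.
Quadratic loss ⇒ the optimal estimator is the posterior mean.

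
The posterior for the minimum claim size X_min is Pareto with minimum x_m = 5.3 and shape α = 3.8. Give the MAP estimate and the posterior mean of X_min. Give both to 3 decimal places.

MAP: 5.300. Posterior mean: 7.193.

The Pareto density is strictly decreasing on [x_m, ∞), so the mode is x_m = 5.300.
Mean = α·x_m/(α−1) = 3.8·5.3/2.8 = 7.193.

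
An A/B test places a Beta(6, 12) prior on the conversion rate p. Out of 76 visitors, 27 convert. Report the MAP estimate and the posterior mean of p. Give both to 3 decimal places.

Posterior: Beta(6+27, 12+49) = Beta(33, 61).
Mode = (33−1)/(33+61−2) = 32/92 = 0.348.
Mean = 33/(33+61) = 33/94 = 0.351.
Mean > mode: the posterior has a right tail.

MAP = 0.348, posterior mean = 0.351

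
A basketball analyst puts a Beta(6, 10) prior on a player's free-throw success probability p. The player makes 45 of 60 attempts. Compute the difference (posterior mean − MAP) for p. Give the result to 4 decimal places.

Posterior: Beta(6+45, 10+15) = Beta(51, 25).
Mode = (51−1)/(51+25−2) = 50/74 = 0.6757.
Mean = 51/(51+25) = 51/76 = 0.6711.
Difference = 0.6711 − 0.6757 = -0.0046.

-0.0046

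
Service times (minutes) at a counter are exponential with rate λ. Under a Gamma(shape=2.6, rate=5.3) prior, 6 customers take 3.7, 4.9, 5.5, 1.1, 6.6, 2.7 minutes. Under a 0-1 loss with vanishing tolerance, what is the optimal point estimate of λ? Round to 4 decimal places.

Σ times = 24.5. Posterior: Gamma(shape = 2.6+6 = 8.6, rate = 5.3+24.5 = 29.8).
Mode = (α−1)/β = 7.6/29.8 = 0.2550.
Mean = α/β = 8.6/29.8 = 0.2886.
This is the posterior mode — the MAP estimate.

0.2550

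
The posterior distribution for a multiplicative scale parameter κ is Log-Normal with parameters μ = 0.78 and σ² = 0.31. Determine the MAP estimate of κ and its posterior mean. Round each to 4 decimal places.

MAP = 1.6000, posterior mean = 2.5472

Mode = exp(μ − σ²) = exp(0.47) = 1.6000.
Mean = exp(μ + σ²/2) = exp(0.935) = 2.5472.
The posterior is right-skewed, so the mean exceeds the mode.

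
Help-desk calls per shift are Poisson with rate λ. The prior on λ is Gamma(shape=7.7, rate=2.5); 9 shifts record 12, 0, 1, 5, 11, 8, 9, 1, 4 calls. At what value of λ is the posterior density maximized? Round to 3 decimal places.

Σ counts = 51. Posterior: Gamma(shape = 7.7+51 = 58.7, rate = 2.5+9 = 11.5).
Mode = (α−1)/β = 57.7/11.5 = 5.017.
Mean = α/β = 58.7/11.5 = 5.104.
This is the posterior mode — the MAP estimate.

5.017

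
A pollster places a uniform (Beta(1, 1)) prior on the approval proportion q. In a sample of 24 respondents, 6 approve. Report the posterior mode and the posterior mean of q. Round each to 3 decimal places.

MAP: 0.250. Posterior mean: 0.269.

Posterior: Beta(1+6, 1+18) = Beta(7, 19).
Mode = (7−1)/(7+19−2) = 6/24 = 0.250.
With a flat prior the MAP equals the MLE, 6/24.
Mean = 7/(7+19) = 7/26 = 0.269.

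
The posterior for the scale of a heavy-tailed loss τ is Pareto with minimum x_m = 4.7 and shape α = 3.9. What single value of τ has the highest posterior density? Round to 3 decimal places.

4.700

The Pareto density is strictly decreasing on [x_m, ∞), so the mode is x_m = 4.700.
Mean = α·x_m/(α−1) = 3.9·4.7/2.9 = 6.321.
This is the posterior mode — the MAP estimate.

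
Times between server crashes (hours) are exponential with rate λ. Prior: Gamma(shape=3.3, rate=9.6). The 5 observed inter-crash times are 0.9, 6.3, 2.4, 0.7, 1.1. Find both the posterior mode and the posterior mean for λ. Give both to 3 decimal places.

Σ times = 11.4. Posterior: Gamma(shape = 3.3+5 = 8.3, rate = 9.6+11.4 = 21.0).
Mode = (α−1)/β = 7.3/21.0 = 0.348.
Mean = α/β = 8.3/21.0 = 0.395.
The posterior is right-skewed, so the mean exceeds the mode.

MAP = 0.348, posterior mean = 0.395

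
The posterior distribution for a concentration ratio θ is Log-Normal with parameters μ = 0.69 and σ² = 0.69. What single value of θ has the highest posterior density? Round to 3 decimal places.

1.000

Mode = exp(μ − σ²) = exp(0.00) = 1.000.
Mean = exp(μ + σ²/2) = exp(1.035) = 2.815.
This is the posterior mode — the MAP estimate.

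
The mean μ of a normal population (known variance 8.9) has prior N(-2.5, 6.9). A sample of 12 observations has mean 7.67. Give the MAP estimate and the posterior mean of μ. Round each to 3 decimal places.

Posterior for μ is Normal. Precision-weighted mean: (1/6.9·-2.5 + 12/8.9·7.67) / (1/6.9 + 12/8.9) = 6.683.
A Normal posterior is symmetric, so mode = mean.

μ_MAP = 6.683, E[μ|data] = 6.683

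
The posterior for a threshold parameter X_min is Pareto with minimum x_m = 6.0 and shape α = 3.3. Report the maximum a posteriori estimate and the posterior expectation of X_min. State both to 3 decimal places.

The Pareto density is strictly decreasing on [x_m, ∞), so the mode is x_m = 6.000.
Mean = α·x_m/(α−1) = 3.3·6.0/2.3 = 8.609.

MAP = 6.000; posterior mean = 8.609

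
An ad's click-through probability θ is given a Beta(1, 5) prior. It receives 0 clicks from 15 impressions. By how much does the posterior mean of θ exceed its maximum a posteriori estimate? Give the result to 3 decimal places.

0.048

Posterior: Beta(1+0, 5+15) = Beta(1, 20).
Since α = 1 ≤ 1 and β > 1, the Beta density is monotone decreasing on [0,1]; the mode is at 0.
Mean = 1/(1+20) = 0.048.
Difference = 0.048 − 0.000 = 0.048.
The mean is pulled above the mode by the posterior's right skew.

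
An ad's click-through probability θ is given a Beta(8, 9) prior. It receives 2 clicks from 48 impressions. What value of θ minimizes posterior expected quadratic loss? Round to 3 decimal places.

Posterior: Beta(8+2, 9+46) = Beta(10, 55).
Mode = (10−1)/(10+55−2) = 9/63 = 0.143.
Mean = 10/(10+55) = 10/65 = 0.154.
Quadratic loss ⇒ the optimal estimator is the posterior mean.

0.154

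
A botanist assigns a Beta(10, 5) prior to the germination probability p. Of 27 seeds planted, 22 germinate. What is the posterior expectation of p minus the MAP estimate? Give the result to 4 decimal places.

Posterior: Beta(10+22, 5+5) = Beta(32, 10).
Mode = (32−1)/(32+10−2) = 31/40 = 0.7750.
Mean = 32/(32+10) = 32/42 = 0.7619.
Difference = 0.7619 − 0.7750 = -0.0131.

-0.0131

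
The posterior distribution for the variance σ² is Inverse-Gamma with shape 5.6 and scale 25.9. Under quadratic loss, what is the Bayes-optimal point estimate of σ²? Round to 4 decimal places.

Mode = β/(α+1) = 25.9/6.6 = 3.9242.
Mean = β/(α−1) = 25.9/4.6 = 5.6304.
Quadratic loss ⇒ the optimal estimator is the posterior mean.

5.6304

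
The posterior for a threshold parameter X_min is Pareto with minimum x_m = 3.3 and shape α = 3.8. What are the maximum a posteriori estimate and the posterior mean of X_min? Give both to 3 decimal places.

MAP = 3.300; posterior mean = 4.479

The Pareto density is strictly decreasing on [x_m, ∞), so the mode is x_m = 3.300.
Mean = α·x_m/(α−1) = 3.8·3.3/2.8 = 4.479.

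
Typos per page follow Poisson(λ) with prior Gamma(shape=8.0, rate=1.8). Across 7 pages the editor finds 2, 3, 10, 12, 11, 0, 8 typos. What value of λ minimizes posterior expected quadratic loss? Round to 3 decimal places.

Σ counts = 46. Posterior: Gamma(shape = 8.0+46 = 54.0, rate = 1.8+7 = 8.8).
Mode = (α−1)/β = 53.0/8.8 = 6.023.
Mean = α/β = 54.0/8.8 = 6.136.
Quadratic loss ⇒ the optimal estimator is the posterior mean.

6.136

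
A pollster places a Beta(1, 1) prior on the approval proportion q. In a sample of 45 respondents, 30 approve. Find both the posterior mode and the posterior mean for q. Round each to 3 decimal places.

Posterior: Beta(1+30, 1+15) = Beta(31, 16).
Mode = (31−1)/(31+16−2) = 30/45 = 0.667.
With a flat prior the MAP equals the MLE, 30/45.
Mean = 31/(31+16) = 31/47 = 0.660.
The mean is pulled below the mode by the posterior's left skew.

MAP = 0.667, posterior mean = 0.660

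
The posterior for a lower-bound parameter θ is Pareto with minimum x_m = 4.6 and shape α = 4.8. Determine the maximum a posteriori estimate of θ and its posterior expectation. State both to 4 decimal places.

The Pareto density is strictly decreasing on [x_m, ∞), so the mode is x_m = 4.6000.
Mean = α·x_m/(α−1) = 4.8·4.6/3.8 = 5.8105.
The posterior is right-skewed, so the mean exceeds the mode.

θ_MAP = 4.6000, E[θ|data] = 5.8105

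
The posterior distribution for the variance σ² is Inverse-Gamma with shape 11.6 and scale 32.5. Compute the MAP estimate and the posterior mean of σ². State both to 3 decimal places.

MAP: 2.579. Posterior mean: 3.066.

Mode = β/(α+1) = 32.5/12.6 = 2.579.
Mean = β/(α−1) = 32.5/10.6 = 3.066.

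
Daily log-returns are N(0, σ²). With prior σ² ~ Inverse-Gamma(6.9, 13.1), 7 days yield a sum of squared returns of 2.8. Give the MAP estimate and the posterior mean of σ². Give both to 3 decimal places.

Posterior: Inverse-Gamma(shape = 6.9+7/2 = 10.4, scale = 13.1+2.8/2 = 14.5).
Mode = β/(α+1) = 14.5/11.4 = 1.272.
Mean = β/(α−1) = 14.5/9.4 = 1.543.

σ²_MAP = 1.272, E[σ²|data] = 1.543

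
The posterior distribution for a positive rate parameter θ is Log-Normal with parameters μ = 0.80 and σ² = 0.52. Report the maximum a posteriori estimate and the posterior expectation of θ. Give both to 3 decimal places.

Mode = exp(μ − σ²) = exp(0.28) = 1.323.
Mean = exp(μ + σ²/2) = exp(1.060) = 2.886.
Right-skewed posterior ⇒ mode < mean.

MAP = 1.323, posterior mean = 2.886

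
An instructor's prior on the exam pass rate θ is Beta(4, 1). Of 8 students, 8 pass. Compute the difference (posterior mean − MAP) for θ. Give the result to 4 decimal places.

-0.0769

Posterior: Beta(4+8, 1+0) = Beta(12, 1).
Since β = 1 ≤ 1 and α > 1, the Beta density is monotone increasing on [0,1]; the mode is at 1.
Mean = 12/(12+1) = 0.9231.
Difference = 0.9231 − 1.0000 = -0.0769.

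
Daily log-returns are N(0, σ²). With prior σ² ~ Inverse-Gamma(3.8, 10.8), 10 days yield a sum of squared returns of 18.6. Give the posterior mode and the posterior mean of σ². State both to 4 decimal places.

Posterior: Inverse-Gamma(shape = 3.8+10/2 = 8.8, scale = 10.8+18.6/2 = 20.1).
Mode = β/(α+1) = 20.1/9.8 = 2.0510.
Mean = β/(α−1) = 20.1/7.8 = 2.5769.

MAP = 2.0510, posterior mean = 2.5769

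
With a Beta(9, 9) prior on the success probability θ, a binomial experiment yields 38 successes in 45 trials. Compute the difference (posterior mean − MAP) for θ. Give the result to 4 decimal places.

-0.0081

Posterior: Beta(9+38, 9+7) = Beta(47, 16).
Mode = (47−1)/(47+16−2) = 46/61 = 0.7541.
Mean = 47/(47+16) = 47/63 = 0.7460.
Difference = 0.7460 − 0.7541 = -0.0081.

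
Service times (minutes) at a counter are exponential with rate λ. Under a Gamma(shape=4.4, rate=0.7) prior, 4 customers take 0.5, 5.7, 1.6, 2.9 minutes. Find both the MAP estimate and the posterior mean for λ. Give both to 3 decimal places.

Σ times = 10.7. Posterior: Gamma(shape = 4.4+4 = 8.4, rate = 0.7+10.7 = 11.4).
Mode = (α−1)/β = 7.4/11.4 = 0.649.
Mean = α/β = 8.4/11.4 = 0.737.
The posterior is right-skewed, so the mean exceeds the mode.

λ_MAP = 0.649, E[λ|data] = 0.737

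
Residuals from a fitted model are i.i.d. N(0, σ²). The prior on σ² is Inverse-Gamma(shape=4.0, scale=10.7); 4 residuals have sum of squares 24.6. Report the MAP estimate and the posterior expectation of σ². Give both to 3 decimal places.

Posterior: Inverse-Gamma(shape = 4.0+4/2 = 6.0, scale = 10.7+24.6/2 = 23.0).
Mode = β/(α+1) = 23.0/7.0 = 3.286.
Mean = β/(α−1) = 23.0/5.0 = 4.600.

σ²_MAP = 3.286, E[σ²|data] = 4.600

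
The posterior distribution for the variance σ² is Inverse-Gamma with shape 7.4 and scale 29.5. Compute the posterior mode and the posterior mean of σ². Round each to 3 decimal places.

Mode = β/(α+1) = 29.5/8.4 = 3.512.
Mean = β/(α−1) = 29.5/6.4 = 4.609.

MAP = 3.512; posterior mean = 4.609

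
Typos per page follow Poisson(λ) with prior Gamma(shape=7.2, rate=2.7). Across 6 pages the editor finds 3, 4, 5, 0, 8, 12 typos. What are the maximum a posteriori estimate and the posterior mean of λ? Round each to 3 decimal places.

MAP = 4.391; posterior mean = 4.506

Σ counts = 32. Posterior: Gamma(shape = 7.2+32 = 39.2, rate = 2.7+6 = 8.7).
Mode = (α−1)/β = 38.2/8.7 = 4.391.
Mean = α/β = 39.2/8.7 = 4.506.
The posterior is right-skewed, so the mean exceeds the mode.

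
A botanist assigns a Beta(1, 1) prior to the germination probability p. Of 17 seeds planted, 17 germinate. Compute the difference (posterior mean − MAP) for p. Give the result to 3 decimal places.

-0.053

Posterior: Beta(1+17, 1+0) = Beta(18, 1).
Since β = 1 ≤ 1 and α > 1, the Beta density is monotone increasing on [0,1]; the mode is at 1.
Mean = 18/(18+1) = 0.947.
Difference = 0.947 − 1.000 = -0.053.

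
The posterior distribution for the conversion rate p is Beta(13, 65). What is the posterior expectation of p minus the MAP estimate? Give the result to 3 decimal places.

0.009

Mode = (13−1)/(13+65−2) = 12/76 = 0.158.
Mean = 13/(13+65) = 13/78 = 0.167.
Difference = 0.167 − 0.158 = 0.009.
The posterior is right-skewed, so the mean exceeds the mode.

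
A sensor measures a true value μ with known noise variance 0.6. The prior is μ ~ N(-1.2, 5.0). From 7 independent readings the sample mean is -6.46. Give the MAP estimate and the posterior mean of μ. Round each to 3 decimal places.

MAP: -6.371. Posterior mean: -6.371.

Posterior for μ is Normal. Precision-weighted mean: (1/5.0·-1.2 + 7/0.6·-6.46) / (1/5.0 + 7/0.6) = -6.371.
A Normal posterior is symmetric, so mode = mean.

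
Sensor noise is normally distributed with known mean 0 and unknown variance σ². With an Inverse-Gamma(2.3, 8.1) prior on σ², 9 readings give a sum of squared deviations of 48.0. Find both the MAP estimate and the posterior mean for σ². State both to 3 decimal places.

MAP = 4.115, posterior mean = 5.534

Posterior: Inverse-Gamma(shape = 2.3+9/2 = 6.8, scale = 8.1+48.0/2 = 32.1).
Mode = β/(α+1) = 32.1/7.8 = 4.115.
Mean = β/(α−1) = 32.1/5.8 = 5.534.
The mean is pulled above the mode by the posterior's right skew.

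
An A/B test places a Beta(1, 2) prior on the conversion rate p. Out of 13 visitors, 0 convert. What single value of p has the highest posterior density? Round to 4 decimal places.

Posterior: Beta(1+0, 2+13) = Beta(1, 15).
Since α = 1 ≤ 1 and β > 1, the Beta density is monotone decreasing on [0,1]; the mode is at 0.
Mean = 1/(1+15) = 0.0625.
This is the posterior mode — the MAP estimate.

0.0000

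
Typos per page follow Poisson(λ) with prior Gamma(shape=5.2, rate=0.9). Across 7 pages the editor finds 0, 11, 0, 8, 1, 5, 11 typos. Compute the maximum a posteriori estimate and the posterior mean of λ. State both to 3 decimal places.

λ_MAP = 5.089, E[λ|data] = 5.215

Σ counts = 36. Posterior: Gamma(shape = 5.2+36 = 41.2, rate = 0.9+7 = 7.9).
Mode = (α−1)/β = 40.2/7.9 = 5.089.
Mean = α/β = 41.2/7.9 = 5.215.
Mean > mode: the posterior has a right tail.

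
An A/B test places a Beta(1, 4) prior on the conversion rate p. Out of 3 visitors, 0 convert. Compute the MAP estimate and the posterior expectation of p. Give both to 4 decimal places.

MAP = 0.0000, posterior mean = 0.1250

Posterior: Beta(1+0, 4+3) = Beta(1, 7).
Since α = 1 ≤ 1 and β > 1, the Beta density is monotone decreasing on [0,1]; the mode is at 0.
Mean = 1/(1+7) = 0.1250.
The posterior is right-skewed, so the mean exceeds the mode.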